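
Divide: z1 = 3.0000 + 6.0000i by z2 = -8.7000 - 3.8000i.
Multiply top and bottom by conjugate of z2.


Conjugate of z2 = -8.7000 + 3.8000i
Numerator: (3.0000 + 6.0000i)(-8.7000 + 3.8000i) = -48.9000 - 40.8000i
Denominator: (-8.7)^2 + (-3.8)^2 = 90.13
Result = (-48.9000 - 40.8000i)/90.13

-0.5425 - 0.4527i


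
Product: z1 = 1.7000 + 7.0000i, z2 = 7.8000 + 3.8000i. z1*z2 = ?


Real = 1.7*7.8 - 7*3.8 = 13.26 - 26.6 = -13.34
Imag = 1.7*3.8 + 7.8*7 = 6.46 + 54.6 = 61.06

-13.3400 + 61.0600i


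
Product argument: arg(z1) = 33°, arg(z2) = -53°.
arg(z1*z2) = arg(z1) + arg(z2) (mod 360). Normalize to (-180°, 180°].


arg(z1*z2) = 33° - 53° = -20°
Normalized to (-180°, 180°]: -20°

-20°


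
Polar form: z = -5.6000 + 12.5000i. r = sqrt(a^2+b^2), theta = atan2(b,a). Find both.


r = sqrt(31.36+156.25) = sqrt(187.61) = 13.6971
theta = atan2(12.5, -5.6) = 114.1324 degrees

r = 13.6971, theta = 114.1324 degrees


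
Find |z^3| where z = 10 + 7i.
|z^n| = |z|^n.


|z| = sqrt(100+49) = sqrt(149) = 12.2066
|z^3| = |z|^3 = (sqrt(149))^3 = 149*sqrt(149)

|z^3| = 149*sqrt(149) ≈ 1818.7768


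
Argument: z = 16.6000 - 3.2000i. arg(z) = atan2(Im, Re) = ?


Re = 16.6, Im = -3.2
arg = atan2(-3.2, 16.6) = -10.9111 degrees

arg(z) = -10.9111 degrees


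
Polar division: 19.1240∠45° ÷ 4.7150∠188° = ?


r = 19.1240 / 4.7150 = 4.0560
theta = 45° - 188° = -143° = 217° (mod 360)

4.0560 cis(217°)


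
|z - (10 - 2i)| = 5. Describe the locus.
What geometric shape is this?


|z - z0| = r is a circle with center z0 and radius r.
Center = (10, -2), radius = 5

Circle with center (10, -2) and radius 5


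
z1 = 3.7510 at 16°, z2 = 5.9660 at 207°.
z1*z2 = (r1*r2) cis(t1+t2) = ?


r = 3.7510 * 5.9660 = 22.3785
theta = 16° + 207° = 223° = 223° (mod 360)

22.3785 cis(223°)


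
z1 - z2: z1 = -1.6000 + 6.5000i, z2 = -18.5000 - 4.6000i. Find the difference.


Real: -1.6 + 18.5 = 16.9
Imag: 6.5 + 4.6 = 11.1

16.9000 + 11.1000i


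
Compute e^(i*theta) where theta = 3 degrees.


cos(3°) = 0.9986
sin(3°) = 0.0523

e^(i*3°) = 0.9986 + 0.0523i


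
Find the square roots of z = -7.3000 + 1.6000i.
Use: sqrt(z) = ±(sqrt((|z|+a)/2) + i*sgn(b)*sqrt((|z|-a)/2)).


|z| = sqrt(53.29+2.56) = 7.4733
sqrt((|z|+a)/2) = sqrt((7.4733+(-7.3))/2) = sqrt(0.0866) = 0.2944
sqrt((|z|-a)/2) = sqrt((7.4733-(-7.3))/2) = sqrt(7.3866) = 2.7178

±(0.2944 + 2.7178i) i.e. 0.2944 + 2.7178i and -0.2944 - 2.7178i


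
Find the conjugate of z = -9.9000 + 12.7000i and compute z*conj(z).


z_bar = -9.9000 - 12.7000i
z*z_bar = (-9.9)^2 + 12.7^2 = 98.01 + 161.29 = 259.3

z_bar = -9.9000 - 12.7000i, z*z_bar = 259.3


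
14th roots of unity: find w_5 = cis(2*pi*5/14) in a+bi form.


Angle = 360*5/14 = 128.5714°
a = cos(128.5714°) = -0.6235
b = sin(128.5714°) = 0.7818

-0.6235 + 0.7818i


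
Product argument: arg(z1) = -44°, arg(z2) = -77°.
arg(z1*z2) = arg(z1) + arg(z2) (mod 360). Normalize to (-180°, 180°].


arg(z1*z2) = -44° - 77° = -121°
Normalized to (-180°, 180°]: -121°

-121°


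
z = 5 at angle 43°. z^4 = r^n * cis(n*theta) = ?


r^4 = 5^4 = 625
n*theta = 4*43° = 172° = 172° (mod 360)
a = 625*cos(172°) = -618.9175
b = 625*sin(172°) = 86.9832

625 cis(172°) = -618.9175 + 86.9832i


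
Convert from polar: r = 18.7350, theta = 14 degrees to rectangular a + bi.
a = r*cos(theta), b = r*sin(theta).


a = 18.7350*cos(14°) = 18.7350*0.970296 = 18.1785
b = 18.7350*sin(14°) = 18.7350*0.24192 = 4.5324

18.1785 + 4.5324i


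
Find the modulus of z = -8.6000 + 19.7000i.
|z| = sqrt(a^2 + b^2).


|z| = sqrt((-8.6)^2 + 19.7^2) = sqrt(73.96 + 388.09) = sqrt(462.05) = 21.4953

|z| = 21.4953


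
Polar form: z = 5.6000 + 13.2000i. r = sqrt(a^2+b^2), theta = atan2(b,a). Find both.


r = sqrt(31.36+174.24) = sqrt(205.6) = 14.3388
theta = atan2(13.2, 5.6) = 67.0113 degrees

r = 14.3388, theta = 67.0113 degrees


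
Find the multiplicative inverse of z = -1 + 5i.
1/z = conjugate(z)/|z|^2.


|z|^2 = 1+25 = 26
1/z = (-1 - 5i)/26

1/z = -0.0385 - 0.1923i


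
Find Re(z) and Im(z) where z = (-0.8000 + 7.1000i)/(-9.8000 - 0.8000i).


Multiply by conjugate: (-0.8000 + 7.1000i)(-9.8000 + 0.8000i) / ((-9.8)^2 + (-0.8)^2)
Numerator real = -0.8*(-9.8) + 7.1*(-0.8) = 2.16
Numerator imag = 7.1*(-9.8) - (-0.8)*(-0.8) = -70.22
Denominator = 96.68
Re(z) = 2.16/96.68 = 0.0223
Im(z) = -70.22/96.68 = -0.7263

Re(z) = 0.0223, Im(z) = -0.7263


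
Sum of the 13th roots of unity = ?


The sum of all 13th roots of unity is 0.
Geometric series: (1 - w^13)/(1 - w) = (1-1)/(1-w) = 0 since w^13 = 1, w ≠ 1.
Alternatively: coefficient of z^12 in z^13 - 1 is 0.

0


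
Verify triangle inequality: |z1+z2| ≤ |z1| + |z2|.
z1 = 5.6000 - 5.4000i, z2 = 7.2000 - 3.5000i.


|z1| = sqrt(5.6^2 + (-5.4)^2) = sqrt(60.52) = 7.7795
|z2| = sqrt(7.2^2 + (-3.5)^2) = sqrt(64.09) = 8.0056
z1+z2 = 12.8000 - 8.9000i
|z1+z2| = sqrt(243.05) = 15.5901
|z1|+|z2| = 7.7795 + 8.0056 = 15.7851

|z1+z2| = 15.5901 ≤ |z1|+|z2| = 15.7851 (verified)


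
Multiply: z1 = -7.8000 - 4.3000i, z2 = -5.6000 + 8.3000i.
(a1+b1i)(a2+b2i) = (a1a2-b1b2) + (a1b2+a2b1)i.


Real = -7.8*(-5.6) - (-4.3)*8.3 = 43.68 - (-35.69) = 79.37
Imag = -7.8*8.3 - (5.6)*(-4.3) = -64.74 + 24.08 = -40.66

79.3700 - 40.6600i


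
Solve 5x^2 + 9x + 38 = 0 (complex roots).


disc = 9^2 - 4*5*38 = 81 - 760 = -679
sqrt(|disc|) = sqrt(679) = 26.0576
Real part = -9/(2*5) = -0.9000
Imag part = 26.0576/(2*5) = 2.6058

-0.9000 ± 2.6058i


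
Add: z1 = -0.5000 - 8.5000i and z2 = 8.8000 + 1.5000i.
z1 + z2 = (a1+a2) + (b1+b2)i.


Real: -0.5 + 8.8 = 8.3
Imag: -8.5 + 1.5 = -7

8.3000 - 7.0000i


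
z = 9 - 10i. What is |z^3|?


|z| = sqrt(81+100) = sqrt(181) = 13.4536
|z^3| = |z|^3 = (sqrt(181))^3 = 181*sqrt(181)

|z^3| = 181*sqrt(181) ≈ 2435.1060


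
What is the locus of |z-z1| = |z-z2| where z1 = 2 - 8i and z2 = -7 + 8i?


Equal distances means the locus is the perpendicular bisector of z1 and z2.
Midpoint = ((2+(-7))/2, (-8+8)/2) = (-2.5000, 0)

Perpendicular bisector through (-2.5000, 0)


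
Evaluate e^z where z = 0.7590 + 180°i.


e^0.7590 = 2.1361
cos(180°) = -1
sin(180°) = 0
Real = 2.1361*(-1) = -2.1361
Imag = 2.1361*0 = 0

-2.1361 + 0i


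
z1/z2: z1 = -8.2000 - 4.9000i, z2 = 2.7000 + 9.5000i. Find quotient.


Conjugate of z2 = 2.7000 - 9.5000i
Numerator: (-8.2000 - 4.9000i)(2.7000 - 9.5000i) = -68.6900 + 64.6700i
Denominator: 2.7^2 + 9.5^2 = 97.54
Result = (-68.6900 + 64.6700i)/97.54

-0.7042 + 0.6630i


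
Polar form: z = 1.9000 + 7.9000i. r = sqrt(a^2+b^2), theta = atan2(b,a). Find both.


r = sqrt(3.61+62.41) = sqrt(66.02) = 8.1253
theta = atan2(7.9, 1.9) = 76.4768 degrees

r = 8.1253, theta = 76.4768 degrees


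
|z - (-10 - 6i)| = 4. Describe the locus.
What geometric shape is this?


|z - z0| = r is a circle with center z0 and radius r.
Center = (-10, -6), radius = 4

Circle with center (-10, -6) and radius 4


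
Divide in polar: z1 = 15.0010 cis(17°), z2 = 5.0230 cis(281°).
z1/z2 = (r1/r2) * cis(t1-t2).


r = 15.0010 / 5.0230 = 2.9865
theta = 17° - 281° = -264° = 96° (mod 360)

2.9865 cis(96°)


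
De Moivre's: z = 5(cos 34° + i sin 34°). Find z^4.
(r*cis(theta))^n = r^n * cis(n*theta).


r^4 = 5^4 = 625
n*theta = 4*34° = 136° = 136° (mod 360)
a = 625*cos(136°) = -449.5874
b = 625*sin(136°) = 434.1615

625 cis(136°) = -449.5874 + 434.1615i


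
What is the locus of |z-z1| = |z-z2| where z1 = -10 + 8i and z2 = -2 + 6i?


Equal distances means the locus is the perpendicular bisector of z1 and z2.
Midpoint = ((-10+(-2))/2, (8+6)/2) = (-6.0000, 7.0000)

Perpendicular bisector through (-6.0000, 7.0000)


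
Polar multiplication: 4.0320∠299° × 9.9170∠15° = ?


r = 4.0320 * 9.9170 = 39.9853
theta = 299° + 15° = 314° = 314° (mod 360)

39.9853 cis(314°)


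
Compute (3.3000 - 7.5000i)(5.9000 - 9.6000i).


Real = 3.3*5.9 - (-7.5)*(-9.6) = 19.47 - 72 = -52.53
Imag = 3.3*(-9.6) + 5.9*(-7.5) = -31.68 - (44.25) = -75.93

-52.5300 - 75.9300i


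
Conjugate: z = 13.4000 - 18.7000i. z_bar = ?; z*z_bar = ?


z_bar = 13.4000 + 18.7000i
z*z_bar = 13.4^2 + (-18.7)^2 = 179.56 + 349.69 = 529.25

z_bar = 13.4000 + 18.7000i, z*z_bar = 529.25


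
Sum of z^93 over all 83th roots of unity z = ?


The roots are w_k = w^k with w = e^(2*pi*i/83), and (w^k)^93 = (w^93)^k.
So S = 1 + u + u^2 + ... + u^(82) with u = w^93.
93 = 1*83 + 10, so 93 is not a multiple of 83: u = (w^83)^1 * w^10 = w^10 ≠ 1 (w is a primitive 83th root), while u^83 = (w^83)^93 = 1.
Geometric series: S = (1 - u^83)/(1 - u) = (1 - 1)/(1 - u) = 0

S = 0


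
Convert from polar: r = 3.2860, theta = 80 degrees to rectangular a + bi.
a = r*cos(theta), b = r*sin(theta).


a = 3.2860*cos(80°) = 3.2860*0.17365 = 0.5706
b = 3.2860*sin(80°) = 3.2860*0.9848 = 3.2361

0.5706 + 3.2361i


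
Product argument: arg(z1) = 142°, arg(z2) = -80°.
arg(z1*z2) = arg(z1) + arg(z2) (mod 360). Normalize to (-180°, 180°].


arg(z1*z2) = 142° - 80° = 62°
Normalized to (-180°, 180°]: 62°

62°


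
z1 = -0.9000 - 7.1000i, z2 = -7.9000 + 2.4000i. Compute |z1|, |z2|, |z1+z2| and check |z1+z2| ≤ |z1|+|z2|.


|z1| = sqrt((-0.9)^2 + (-7.1)^2) = sqrt(51.22) = 7.1568
|z2| = sqrt((-7.9)^2 + 2.4^2) = sqrt(68.17) = 8.2565
z1+z2 = -8.8000 - 4.7000i
|z1+z2| = sqrt(99.53) = 9.9765
|z1|+|z2| = 7.1568 + 8.2565 = 15.4133

|z1+z2| = 9.9765 ≤ |z1|+|z2| = 15.4133 (verified)


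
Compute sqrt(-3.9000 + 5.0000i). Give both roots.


|z| = sqrt(15.21+25) = 6.3411
sqrt((|z|+a)/2) = sqrt((6.3411+(-3.9))/2) = sqrt(1.2206) = 1.1048
sqrt((|z|-a)/2) = sqrt((6.3411-(-3.9))/2) = sqrt(5.1206) = 2.2629

±(1.1048 + 2.2629i) i.e. 1.1048 + 2.2629i and -1.1048 - 2.2629i


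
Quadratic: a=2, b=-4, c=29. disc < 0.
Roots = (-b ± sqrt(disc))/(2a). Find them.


disc = (-4)^2 - 4*2*29 = 16 - 232 = -216
sqrt(|disc|) = sqrt(216) = 14.6969
Real part = 4/(2*2) = 1.0000
Imag part = 14.6969/(2*2) = 3.6742

1.0000 ± 3.6742i


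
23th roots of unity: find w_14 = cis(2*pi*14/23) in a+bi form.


Angle = 360*14/23 = 219.1304°
a = cos(219.1304°) = -0.7757
b = sin(219.1304°) = -0.6311

-0.7757 - 0.6311i


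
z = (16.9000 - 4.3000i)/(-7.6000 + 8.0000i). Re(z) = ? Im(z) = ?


Multiply by conjugate: (16.9000 - 4.3000i)(-7.6000 - 8.0000i) / ((-7.6)^2 + 8^2)
Numerator real = 16.9*(-7.6) - (4.3)*8 = -162.84
Numerator imag = -4.3*(-7.6) - 16.9*8 = -102.52
Denominator = 121.76
Re(z) = -162.84/121.76 = -1.3374
Im(z) = -102.52/121.76 = -0.8420

Re(z) = -1.3374, Im(z) = -0.8420


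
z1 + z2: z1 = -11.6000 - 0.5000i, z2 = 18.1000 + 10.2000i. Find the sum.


Real: -11.6 + 18.1 = 6.5
Imag: -0.5 + 10.2 = 9.7

6.5000 + 9.7000i


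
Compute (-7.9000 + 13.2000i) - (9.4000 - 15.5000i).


Real: -7.9 - 9.4 = -17.3
Imag: 13.2 + 15.5 = 28.7

-17.3000 + 28.7000i


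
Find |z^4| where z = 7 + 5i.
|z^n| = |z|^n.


|z| = sqrt(49+25) = sqrt(74) = 8.6023
|z^4| = |z|^4 = (sqrt(74))^4 = 74^2 = 5476

|z^4| = 5476


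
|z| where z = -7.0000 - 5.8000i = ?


|z| = sqrt((-7)^2 + (-5.8)^2) = sqrt(49 + 33.64) = sqrt(82.64) = 9.0907

|z| = 9.0907


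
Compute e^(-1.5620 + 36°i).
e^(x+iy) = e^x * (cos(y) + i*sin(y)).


e^-1.5620 = 0.2097
cos(36°) = 0.80902
sin(36°) = 0.5878
Real = 0.2097*0.80902 = 0.1697
Imag = 0.2097*0.5878 = 0.1233

0.1697 + 0.1233i


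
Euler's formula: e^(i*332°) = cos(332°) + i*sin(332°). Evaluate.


cos(332°) = 0.8829
sin(332°) = -0.4695

e^(i*332°) = 0.8829 - 0.4695i


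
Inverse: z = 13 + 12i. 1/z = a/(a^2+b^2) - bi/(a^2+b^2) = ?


|z|^2 = 169+144 = 313
1/z = (13 - 12i)/313

1/z = 0.0415 - 0.0383i


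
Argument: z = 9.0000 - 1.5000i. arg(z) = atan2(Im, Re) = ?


Re = 9, Im = -1.5
arg = atan2(-1.5, 9) = -9.4623 degrees

arg(z) = -9.4623 degrees


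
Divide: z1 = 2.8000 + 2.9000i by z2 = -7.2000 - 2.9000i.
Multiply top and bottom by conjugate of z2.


Conjugate of z2 = -7.2000 + 2.9000i
Numerator: (2.8000 + 2.9000i)(-7.2000 + 2.9000i) = -28.5700 - 12.7600i
Denominator: (-7.2)^2 + (-2.9)^2 = 60.25
Result = (-28.5700 - 12.7600i)/60.25

-0.4742 - 0.2118i


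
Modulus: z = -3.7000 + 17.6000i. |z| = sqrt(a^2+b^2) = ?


|z| = sqrt((-3.7)^2 + 17.6^2) = sqrt(13.69 + 309.76) = sqrt(323.45) = 17.9847

|z| = 17.9847


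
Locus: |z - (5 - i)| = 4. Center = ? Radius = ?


|z - z0| = r is a circle with center z0 and radius r.
Center = (5, -1), radius = 4

Circle with center (5, -1) and radius 4


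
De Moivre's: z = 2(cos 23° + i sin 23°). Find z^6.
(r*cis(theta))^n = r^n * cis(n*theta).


r^6 = 2^6 = 64
n*theta = 6*23° = 138° = 138° (mod 360)
a = 64*cos(138°) = -47.5613
b = 64*sin(138°) = 42.8244

64 cis(138°) = -47.5613 + 42.8244i


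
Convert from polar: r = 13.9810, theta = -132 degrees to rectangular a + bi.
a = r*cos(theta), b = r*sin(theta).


a = 13.9810*cos(-132°) = 13.9810*(-0.66913) = -9.3551
b = 13.9810*sin(-132°) = 13.9810*(-0.743145) = -10.3899

-9.3551 - 10.3899i


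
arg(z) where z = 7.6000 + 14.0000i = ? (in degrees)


Re = 7.6, Im = 14
arg = atan2(14, 7.6) = 61.5044 degrees

arg(z) = 61.5044 degrees


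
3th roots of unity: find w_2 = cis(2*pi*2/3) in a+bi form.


Angle = 360*2/3 = 240°
a = cos(240°) = -0.5000
b = sin(240°) = -0.8660

-0.5000 - 0.8660i


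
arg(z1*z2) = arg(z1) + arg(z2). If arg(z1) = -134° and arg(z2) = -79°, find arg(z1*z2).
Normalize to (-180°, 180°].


arg(z1*z2) = -134° - 79° = -213°
Normalized to (-180°, 180°]: 147°

147°


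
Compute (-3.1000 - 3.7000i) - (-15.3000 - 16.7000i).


Real: -3.1 + 15.3 = 12.2
Imag: -3.7 + 16.7 = 13

12.2000 + 13.0000i


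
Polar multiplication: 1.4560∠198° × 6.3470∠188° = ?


r = 1.4560 * 6.3470 = 9.2412
theta = 198° + 188° = 386° = 26° (mod 360)

9.2412 cis(26°)


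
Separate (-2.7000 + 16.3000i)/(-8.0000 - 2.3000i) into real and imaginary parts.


Multiply by conjugate: (-2.7000 + 16.3000i)(-8.0000 + 2.3000i) / ((-8)^2 + (-2.3)^2)
Numerator real = -2.7*(-8) + 16.3*(-2.3) = -15.89
Numerator imag = 16.3*(-8) - (-2.7)*(-2.3) = -136.61
Denominator = 69.29
Re(z) = -15.89/69.29 = -0.2293
Im(z) = -136.61/69.29 = -1.9716

Re(z) = -0.2293, Im(z) = -1.9716


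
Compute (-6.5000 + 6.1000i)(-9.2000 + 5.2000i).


Real = -6.5*(-9.2) - 6.1*5.2 = 59.8 - 31.72 = 28.08
Imag = -6.5*5.2 - (9.2)*6.1 = -33.8 - (56.12) = -89.92

28.0800 - 89.9200i


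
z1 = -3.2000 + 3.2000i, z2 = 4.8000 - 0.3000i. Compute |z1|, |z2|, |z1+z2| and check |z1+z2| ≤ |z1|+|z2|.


|z1| = sqrt((-3.2)^2 + 3.2^2) = sqrt(20.48) = 4.5255
|z2| = sqrt(4.8^2 + (-0.3)^2) = sqrt(23.13) = 4.8094
z1+z2 = 1.6000 + 2.9000i
|z1+z2| = sqrt(10.97) = 3.3121
|z1|+|z2| = 4.5255 + 4.8094 = 9.3349

|z1+z2| = 3.3121 ≤ |z1|+|z2| = 9.3349 (verified)


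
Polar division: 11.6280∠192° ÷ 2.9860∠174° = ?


r = 11.6280 / 2.9860 = 3.8942
theta = 192° - 174° = 18° = 18° (mod 360)

3.8942 cis(18°)


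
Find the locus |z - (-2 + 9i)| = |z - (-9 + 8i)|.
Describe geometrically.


Equal distances means the locus is the perpendicular bisector of z1 and z2.
Midpoint = ((-2+(-9))/2, (9+8)/2) = (-5.5000, 8.5000)

Perpendicular bisector through (-5.5000, 8.5000)


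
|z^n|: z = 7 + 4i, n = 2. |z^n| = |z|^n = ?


|z| = sqrt(49+16) = sqrt(65) = 8.0623
|z^2| = |z|^2 = (sqrt(65))^2 = 65

|z^2| = 65


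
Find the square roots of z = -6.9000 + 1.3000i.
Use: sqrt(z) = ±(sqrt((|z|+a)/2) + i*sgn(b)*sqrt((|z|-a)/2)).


|z| = sqrt(47.61+1.69) = 7.0214
sqrt((|z|+a)/2) = sqrt((7.0214+(-6.9))/2) = sqrt(0.0607) = 0.2464
sqrt((|z|-a)/2) = sqrt((7.0214-(-6.9))/2) = sqrt(6.9607) = 2.6383

±(0.2464 + 2.6383i) i.e. 0.2464 + 2.6383i and -0.2464 - 2.6383i


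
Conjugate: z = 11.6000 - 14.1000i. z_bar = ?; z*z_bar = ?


z_bar = 11.6000 + 14.1000i
z*z_bar = 11.6^2 + (-14.1)^2 = 134.56 + 198.81 = 333.37

z_bar = 11.6000 + 14.1000i, z*z_bar = 333.37


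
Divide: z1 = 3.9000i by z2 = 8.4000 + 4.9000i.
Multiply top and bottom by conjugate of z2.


Conjugate of z2 = 8.4000 - 4.9000i
Numerator: (3.9000i)(8.4000 - 4.9000i) = 19.1100 + 32.7600i
Denominator: 8.4^2 + 4.9^2 = 94.57
Result = (19.1100 + 32.7600i)/94.57

0.2021 + 0.3464i


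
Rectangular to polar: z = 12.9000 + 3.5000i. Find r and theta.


r = sqrt(166.41+12.25) = sqrt(178.66) = 13.3664
theta = atan2(3.5, 12.9) = 15.1799 degrees

r = 13.3664, theta = 15.1799 degrees


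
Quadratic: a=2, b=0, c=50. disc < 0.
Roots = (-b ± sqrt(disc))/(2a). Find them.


disc = 0^2 - 4*2*50 = 0 - 400 = -400
sqrt(|disc|) = sqrt(400) = 20.0000
Real part = 0/(2*2) = 0
Imag part = 20.0000/(2*2) = 5.0000

0 ± 5.0000i


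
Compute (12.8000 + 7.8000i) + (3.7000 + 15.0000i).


Real: 12.8 + 3.7 = 16.5
Imag: 7.8 + 15 = 22.8

16.5000 + 22.8000i


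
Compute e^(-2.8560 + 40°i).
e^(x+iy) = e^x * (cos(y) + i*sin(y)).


e^-2.8560 = 0.0575
cos(40°) = 0.766
sin(40°) = 0.6428
Real = 0.0575*0.766 = 0.0440
Imag = 0.0575*0.6428 = 0.0370

0.0440 + 0.0370i


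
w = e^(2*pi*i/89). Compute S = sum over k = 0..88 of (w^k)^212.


The roots are w_k = w^k with w = e^(2*pi*i/89), and (w^k)^212 = (w^212)^k.
So S = 1 + u + u^2 + ... + u^(88) with u = w^212.
212 = 2*89 + 34, so 212 is not a multiple of 89: u = (w^89)^2 * w^34 = w^34 ≠ 1 (w is a primitive 89th root), while u^89 = (w^89)^212 = 1.
Geometric series: S = (1 - u^89)/(1 - u) = (1 - 1)/(1 - u) = 0

S = 0


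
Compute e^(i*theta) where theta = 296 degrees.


cos(296°) = 0.4384
sin(296°) = -0.8988

e^(i*296°) = 0.4384 - 0.8988i


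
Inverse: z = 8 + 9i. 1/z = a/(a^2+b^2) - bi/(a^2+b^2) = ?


|z|^2 = 64+81 = 145
1/z = (8 - 9i)/145

1/z = 0.0552 - 0.0621i


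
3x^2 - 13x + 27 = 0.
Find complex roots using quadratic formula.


disc = (-13)^2 - 4*3*27 = 169 - 324 = -155
sqrt(|disc|) = sqrt(155) = 12.4499
Real part = 13/(2*3) = 2.1667
Imag part = 12.4499/(2*3) = 2.0750

2.1667 ± 2.0750i


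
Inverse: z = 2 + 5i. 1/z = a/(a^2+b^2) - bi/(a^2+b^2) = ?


|z|^2 = 4+25 = 29
1/z = (2 - 5i)/29

1/z = 0.0690 - 0.1724i


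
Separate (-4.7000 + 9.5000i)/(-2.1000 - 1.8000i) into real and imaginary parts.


Multiply by conjugate: (-4.7000 + 9.5000i)(-2.1000 + 1.8000i) / ((-2.1)^2 + (-1.8)^2)
Numerator real = -4.7*(-2.1) + 9.5*(-1.8) = -7.23
Numerator imag = 9.5*(-2.1) - (-4.7)*(-1.8) = -28.41
Denominator = 7.65
Re(z) = -7.23/7.65 = -0.9451
Im(z) = -28.41/7.65 = -3.7137

Re(z) = -0.9451, Im(z) = -3.7137


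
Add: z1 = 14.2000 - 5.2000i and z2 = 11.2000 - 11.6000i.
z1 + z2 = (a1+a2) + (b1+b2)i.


Real: 14.2 + 11.2 = 25.4
Imag: -5.2 - 11.6 = -16.8

25.4000 - 16.8000i


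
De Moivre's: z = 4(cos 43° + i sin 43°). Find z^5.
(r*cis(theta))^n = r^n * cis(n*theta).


r^5 = 4^5 = 1024
n*theta = 5*43° = 215° = 215° (mod 360)
a = 1024*cos(215°) = -838.8117
b = 1024*sin(215°) = -587.3423

1024 cis(215°) = -838.8117 - 587.3423i


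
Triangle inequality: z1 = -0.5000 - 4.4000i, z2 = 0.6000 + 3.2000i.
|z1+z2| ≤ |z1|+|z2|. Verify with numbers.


|z1| = sqrt((-0.5)^2 + (-4.4)^2) = sqrt(19.61) = 4.4283
|z2| = sqrt(0.6^2 + 3.2^2) = sqrt(10.6) = 3.2558
z1+z2 = 0.1000 - 1.2000i
|z1+z2| = sqrt(1.45) = 1.2042
|z1|+|z2| = 4.4283 + 3.2558 = 7.6841

|z1+z2| = 1.2042 ≤ |z1|+|z2| = 7.6841 (verified)


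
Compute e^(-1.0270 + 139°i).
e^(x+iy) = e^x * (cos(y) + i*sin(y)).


e^-1.0270 = 0.35808
cos(139°) = -0.7547
sin(139°) = 0.6561
Real = 0.35808*(-0.7547) = -0.2702
Imag = 0.35808*0.6561 = 0.2349

-0.2702 + 0.2349i


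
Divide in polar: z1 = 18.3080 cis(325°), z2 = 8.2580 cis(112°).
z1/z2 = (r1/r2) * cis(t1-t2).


r = 18.3080 / 8.2580 = 2.2170
theta = 325° - 112° = 213° = 213° (mod 360)

2.2170 cis(213°)


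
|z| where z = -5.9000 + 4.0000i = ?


|z| = sqrt((-5.9)^2 + 4^2) = sqrt(34.81 + 16) = sqrt(50.81) = 7.1281

|z| = 7.1281


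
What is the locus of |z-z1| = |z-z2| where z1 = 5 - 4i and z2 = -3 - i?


Equal distances means the locus is the perpendicular bisector of z1 and z2.
Midpoint = ((5+(-3))/2, (-4+(-1))/2) = (1.0000, -2.5000)

Perpendicular bisector through (1.0000, -2.5000)


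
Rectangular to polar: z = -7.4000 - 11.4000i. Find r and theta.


r = sqrt(54.76+129.96) = sqrt(184.72) = 13.5912
theta = atan2(-11.4, -7.4) = -122.9885 degrees

r = 13.5912, theta = -122.9885 degrees


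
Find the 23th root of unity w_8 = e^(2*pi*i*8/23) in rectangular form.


Angle = 360*8/23 = 125.2174°
a = cos(125.2174°) = -0.5767
b = sin(125.2174°) = 0.8170

-0.5767 + 0.8170i


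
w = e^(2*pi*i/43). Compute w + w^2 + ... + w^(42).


With w = e^(2*pi*i/43), all 43 of the 43th roots of unity w^0 = 1, w, ..., w^(42) sum to 0: 1 + w + ... + w^(42) = (1 - w^43)/(1 - w) = 0 since w^43 = 1, w ≠ 1.
Removing the root 1: w + w^2 + ... + w^(42) = 0 - 1 = -1

Sum = -1


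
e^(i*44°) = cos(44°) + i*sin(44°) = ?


cos(44°) = 0.7193
sin(44°) = 0.6947

e^(i*44°) = 0.7193 + 0.6947i


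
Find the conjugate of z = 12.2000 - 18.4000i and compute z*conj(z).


z_bar = 12.2000 + 18.4000i
z*z_bar = 12.2^2 + (-18.4)^2 = 148.84 + 338.56 = 487.4

z_bar = 12.2000 + 18.4000i, z*z_bar = 487.4


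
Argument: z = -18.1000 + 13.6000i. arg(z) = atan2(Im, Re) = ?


Re = -18.1, Im = 13.6
arg = atan2(13.6, -18.1) = 143.0795 degrees

arg(z) = 143.0795 degrees


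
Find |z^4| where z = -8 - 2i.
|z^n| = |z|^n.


|z| = sqrt(64+4) = sqrt(68) = 8.2462
|z^4| = |z|^4 = (sqrt(68))^4 = 68^2 = 4624

|z^4| = 4624


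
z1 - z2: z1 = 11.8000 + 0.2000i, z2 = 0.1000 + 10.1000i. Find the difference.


Real: 11.8 - 0.1 = 11.7
Imag: 0.2 - 10.1 = -9.9

11.7000 - 9.9000i


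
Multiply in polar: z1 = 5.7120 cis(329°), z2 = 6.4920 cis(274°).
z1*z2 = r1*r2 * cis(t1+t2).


r = 5.7120 * 6.4920 = 37.0823
theta = 329° + 274° = 603° = 243° (mod 360)

37.0823 cis(243°)


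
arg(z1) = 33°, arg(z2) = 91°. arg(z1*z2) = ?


arg(z1*z2) = 33° + 91° = 124°
Normalized to (-180°, 180°]: 124°

124°


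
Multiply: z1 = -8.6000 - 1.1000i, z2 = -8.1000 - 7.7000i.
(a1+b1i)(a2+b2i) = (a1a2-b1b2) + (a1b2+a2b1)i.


Real = -8.6*(-8.1) - (-1.1)*(-7.7) = 69.66 - 8.47 = 61.19
Imag = -8.6*(-7.7) - (8.1)*(-1.1) = 66.22 + 8.91 = 75.13

61.1900 + 75.1300i


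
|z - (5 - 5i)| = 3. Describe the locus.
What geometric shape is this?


|z - z0| = r is a circle with center z0 and radius r.
Center = (5, -5), radius = 3

Circle with center (5, -5) and radius 3


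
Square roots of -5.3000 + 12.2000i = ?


|z| = sqrt(28.09+148.84) = 13.3015
sqrt((|z|+a)/2) = sqrt((13.3015+(-5.3))/2) = sqrt(4.0008) = 2.0002
sqrt((|z|-a)/2) = sqrt((13.3015-(-5.3))/2) = sqrt(9.3008) = 3.0497

±(2.0002 + 3.0497i) i.e. 2.0002 + 3.0497i and -2.0002 - 3.0497i


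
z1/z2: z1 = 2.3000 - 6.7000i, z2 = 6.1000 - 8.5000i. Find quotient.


Conjugate of z2 = 6.1000 + 8.5000i
Numerator: (2.3000 - 6.7000i)(6.1000 + 8.5000i) = 70.9800 - 21.3200i
Denominator: 6.1^2 + (-8.5)^2 = 109.46
Result = (70.9800 - 21.3200i)/109.46

0.6485 - 0.1948i


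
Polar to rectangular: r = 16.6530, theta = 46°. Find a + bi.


a = 16.6530*cos(46°) = 16.6530*0.694658 = 11.5681
b = 16.6530*sin(46°) = 16.6530*0.71934 = 11.9792

11.5681 + 11.9792i


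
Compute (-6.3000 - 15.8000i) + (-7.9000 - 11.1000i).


Real: -6.3 - 7.9 = -14.2
Imag: -15.8 - 11.1 = -26.9

-14.2000 - 26.9000i


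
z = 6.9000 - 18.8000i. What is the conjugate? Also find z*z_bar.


z_bar = 6.9000 + 18.8000i
z*z_bar = 6.9^2 + (-18.8)^2 = 47.61 + 353.44 = 401.05

z_bar = 6.9000 + 18.8000i, z*z_bar = 401.05


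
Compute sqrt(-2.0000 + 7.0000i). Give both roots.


|z| = sqrt(4+49) = 7.2801
sqrt((|z|+a)/2) = sqrt((7.2801+(-2))/2) = sqrt(2.6401) = 1.6248
sqrt((|z|-a)/2) = sqrt((7.2801-(-2))/2) = sqrt(4.6401) = 2.1541

±(1.6248 + 2.1541i) i.e. 1.6248 + 2.1541i and -1.6248 - 2.1541i


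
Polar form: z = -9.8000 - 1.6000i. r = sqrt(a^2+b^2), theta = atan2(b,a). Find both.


r = sqrt(96.04+2.56) = sqrt(98.6) = 9.9298
theta = atan2(-1.6, -9.8) = -170.7274 degrees

r = 9.9298, theta = -170.7274 degrees


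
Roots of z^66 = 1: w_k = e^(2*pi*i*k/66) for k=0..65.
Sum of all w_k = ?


The sum of all 66th roots of unity is 0.
Geometric series: (1 - w^66)/(1 - w) = (1-1)/(1-w) = 0 since w^66 = 1, w ≠ 1.
Alternatively: coefficient of z^65 in z^66 - 1 is 0.

0


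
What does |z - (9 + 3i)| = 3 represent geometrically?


|z - z0| = r is a circle with center z0 and radius r.
Center = (9, 3), radius = 3

Circle with center (9, 3) and radius 3


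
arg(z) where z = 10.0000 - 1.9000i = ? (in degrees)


Re = 10, Im = -1.9
arg = atan2(-1.9, 10) = -10.7580 degrees

arg(z) = -10.7580 degrees


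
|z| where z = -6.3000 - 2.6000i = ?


|z| = sqrt((-6.3)^2 + (-2.6)^2) = sqrt(39.69 + 6.76) = sqrt(46.45) = 6.8154

|z| = 6.8154


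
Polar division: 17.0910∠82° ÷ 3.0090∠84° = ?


r = 17.0910 / 3.0090 = 5.6800
theta = 82° - 84° = -2° = 358° (mod 360)

5.6800 cis(358°)


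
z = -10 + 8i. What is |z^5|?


|z| = sqrt(100+64) = sqrt(164) = 12.8062
|z^5| = |z|^5 = (sqrt(164))^5 = 164^2 * sqrt(164) = 26896*sqrt(164)

|z^5| = 26896*sqrt(164) ≈ 344436.8590


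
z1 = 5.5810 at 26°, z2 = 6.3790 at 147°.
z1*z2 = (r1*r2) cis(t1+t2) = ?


r = 5.5810 * 6.3790 = 35.6012
theta = 26° + 147° = 173° = 173° (mod 360)

35.6012 cis(173°)


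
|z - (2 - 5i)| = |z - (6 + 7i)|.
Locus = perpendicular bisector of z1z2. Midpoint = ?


Equal distances means the locus is the perpendicular bisector of z1 and z2.
Midpoint = ((2+6)/2, (-5+7)/2) = (4.0000, 1.0000)

Perpendicular bisector through (4.0000, 1.0000)


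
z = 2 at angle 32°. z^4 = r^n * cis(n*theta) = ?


r^4 = 2^4 = 16
n*theta = 4*32° = 128° = 128° (mod 360)
a = 16*cos(128°) = -9.8506
b = 16*sin(128°) = 12.6082

16 cis(128°) = -9.8506 + 12.6082i


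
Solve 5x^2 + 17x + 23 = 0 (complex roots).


disc = 17^2 - 4*5*23 = 289 - 460 = -171
sqrt(|disc|) = sqrt(171) = 13.0767
Real part = -17/(2*5) = -1.7000
Imag part = 13.0767/(2*5) = 1.3077

-1.7000 ± 1.3077i


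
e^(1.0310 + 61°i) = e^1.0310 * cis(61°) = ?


e^1.0310 = 2.8039
cos(61°) = 0.4848
sin(61°) = 0.8746
Real = 2.8039*0.4848 = 1.3593
Imag = 2.8039*0.8746 = 2.4523

1.3593 + 2.4523i


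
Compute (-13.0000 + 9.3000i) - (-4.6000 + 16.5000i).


Real: -13 + 4.6 = -8.4
Imag: 9.3 - 16.5 = -7.2

-8.4000 - 7.2000i


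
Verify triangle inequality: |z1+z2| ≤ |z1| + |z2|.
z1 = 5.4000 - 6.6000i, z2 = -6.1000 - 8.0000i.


|z1| = sqrt(5.4^2 + (-6.6)^2) = sqrt(72.72) = 8.5276
|z2| = sqrt((-6.1)^2 + (-8)^2) = sqrt(101.21) = 10.0603
z1+z2 = -0.7000 - 14.6000i
|z1+z2| = sqrt(213.65) = 14.6168
|z1|+|z2| = 8.5276 + 10.0603 = 18.5879

|z1+z2| = 14.6168 ≤ |z1|+|z2| = 18.5879 (verified)


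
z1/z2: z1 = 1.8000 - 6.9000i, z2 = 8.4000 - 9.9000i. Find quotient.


Conjugate of z2 = 8.4000 + 9.9000i
Numerator: (1.8000 - 6.9000i)(8.4000 + 9.9000i) = 83.4300 - 40.1400i
Denominator: 8.4^2 + (-9.9)^2 = 168.57
Result = (83.4300 - 40.1400i)/168.57

0.4949 - 0.2381i


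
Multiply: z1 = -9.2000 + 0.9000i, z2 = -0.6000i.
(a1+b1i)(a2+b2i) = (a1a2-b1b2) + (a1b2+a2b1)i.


Real = -9.2*0 - 0.9*(-0.6) = 0 - (-0.54) = 0.54
Imag = -9.2*(-0.6) + 0*0.9 = 5.52 + 0 = 5.52

0.5400 + 5.5200i


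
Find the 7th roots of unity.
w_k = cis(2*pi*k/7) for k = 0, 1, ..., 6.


The 7th roots of unity are cis(360k/7°) for k=0..6
Angle step = 360/7 = 51.4286°
Primitive root: cis(51.4286°)
Primitive root = 0.6235 + 0.7818i

7 roots at angles: 0°, 51.4286°, 102.8571°, 154.2857°, 205.7143°, 257.1429°, 308.5714°


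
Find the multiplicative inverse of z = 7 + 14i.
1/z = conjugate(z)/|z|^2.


|z|^2 = 49+196 = 245
1/z = (7 - 14i)/245

1/z = 0.0286 - 0.0571i


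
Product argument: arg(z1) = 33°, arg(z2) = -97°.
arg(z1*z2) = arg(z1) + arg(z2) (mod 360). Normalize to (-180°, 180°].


arg(z1*z2) = 33° - 97° = -64°
Normalized to (-180°, 180°]: -64°

-64°


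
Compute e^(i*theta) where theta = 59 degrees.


cos(59°) = 0.5150
sin(59°) = 0.8572

e^(i*59°) = 0.5150 + 0.8572i


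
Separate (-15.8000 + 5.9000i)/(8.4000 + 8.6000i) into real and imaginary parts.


Multiply by conjugate: (-15.8000 + 5.9000i)(8.4000 - 8.6000i) / (8.4^2 + 8.6^2)
Numerator real = -15.8*8.4 + 5.9*8.6 = -81.98
Numerator imag = 5.9*8.4 - (-15.8)*8.6 = 185.44
Denominator = 144.52
Re(z) = -81.98/144.52 = -0.5673
Im(z) = 185.44/144.52 = 1.2831

Re(z) = -0.5673, Im(z) = 1.2831


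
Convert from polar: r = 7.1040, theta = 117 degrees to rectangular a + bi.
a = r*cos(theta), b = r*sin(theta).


a = 7.1040*cos(117°) = 7.1040*(-0.45399) = -3.2251
b = 7.1040*sin(117°) = 7.1040*0.891 = 6.3297

-3.2251 + 6.3297i


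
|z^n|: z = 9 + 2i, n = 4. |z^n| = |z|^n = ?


|z| = sqrt(81+4) = sqrt(85) = 9.2195
|z^4| = |z|^4 = (sqrt(85))^4 = 85^2 = 7225

|z^4| = 7225


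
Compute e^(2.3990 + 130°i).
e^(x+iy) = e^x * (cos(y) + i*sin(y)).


e^2.3990 = 11.0122
cos(130°) = -0.64279
sin(130°) = 0.76604
Real = 11.0122*(-0.64279) = -7.0785
Imag = 11.0122*0.76604 = 8.4358

-7.0785 + 8.4358i


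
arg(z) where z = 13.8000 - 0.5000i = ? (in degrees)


Re = 13.8, Im = -0.5
arg = atan2(-0.5, 13.8) = -2.0750 degrees

arg(z) = -2.0750 degrees


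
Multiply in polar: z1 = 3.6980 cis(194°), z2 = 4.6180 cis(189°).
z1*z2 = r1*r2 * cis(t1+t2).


r = 3.6980 * 4.6180 = 17.0774
theta = 194° + 189° = 383° = 23° (mod 360)

17.0774 cis(23°)


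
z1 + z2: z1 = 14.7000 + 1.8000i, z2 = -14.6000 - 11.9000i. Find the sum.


Real: 14.7 - 14.6 = 0.1
Imag: 1.8 - 11.9 = -10.1

0.1000 - 10.1000i


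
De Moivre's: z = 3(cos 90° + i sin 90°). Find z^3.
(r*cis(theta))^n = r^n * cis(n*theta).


r^3 = 3^3 = 27
n*theta = 3*90° = 270° = 270° (mod 360)
a = 27*cos(270°) = 0
b = 27*sin(270°) = -27.0000

27 cis(270°) = 0 - 27.0000i


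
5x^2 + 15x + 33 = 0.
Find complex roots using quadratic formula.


disc = 15^2 - 4*5*33 = 225 - 660 = -435
sqrt(|disc|) = sqrt(435) = 20.8567
Real part = -15/(2*5) = -1.5000
Imag part = 20.8567/(2*5) = 2.0857

-1.5000 ± 2.0857i


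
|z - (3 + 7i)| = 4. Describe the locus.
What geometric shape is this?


|z - z0| = r is a circle with center z0 and radius r.
Center = (3, 7), radius = 4

Circle with center (3, 7) and radius 4


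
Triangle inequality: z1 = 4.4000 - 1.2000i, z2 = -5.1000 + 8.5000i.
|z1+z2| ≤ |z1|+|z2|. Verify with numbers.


|z1| = sqrt(4.4^2 + (-1.2)^2) = sqrt(20.8) = 4.5607
|z2| = sqrt((-5.1)^2 + 8.5^2) = sqrt(98.26) = 9.9126
z1+z2 = -0.7000 + 7.3000i
|z1+z2| = sqrt(53.78) = 7.3335
|z1|+|z2| = 4.5607 + 9.9126 = 14.4733

|z1+z2| = 7.3335 ≤ |z1|+|z2| = 14.4733 (verified)


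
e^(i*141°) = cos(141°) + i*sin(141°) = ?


cos(141°) = -0.7771
sin(141°) = 0.6293

e^(i*141°) = -0.7771 + 0.6293i


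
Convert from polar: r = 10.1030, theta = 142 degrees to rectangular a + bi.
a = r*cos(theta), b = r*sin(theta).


a = 10.1030*cos(142°) = 10.1030*(-0.78801) = -7.9613
b = 10.1030*sin(142°) = 10.1030*0.61566 = 6.2200

-7.9613 + 6.2200i


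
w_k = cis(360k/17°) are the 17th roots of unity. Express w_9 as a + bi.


Angle = 360*9/17 = 190.5882°
a = cos(190.5882°) = -0.9830
b = sin(190.5882°) = -0.1837

-0.9830 - 0.1837i


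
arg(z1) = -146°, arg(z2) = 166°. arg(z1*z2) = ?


arg(z1*z2) = -146° + 166° = 20°
Normalized to (-180°, 180°]: 20°

20°


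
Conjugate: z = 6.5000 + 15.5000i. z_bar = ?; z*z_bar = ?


z_bar = 6.5000 - 15.5000i
z*z_bar = 6.5^2 + 15.5^2 = 42.25 + 240.25 = 282.5

z_bar = 6.5000 - 15.5000i, z*z_bar = 282.5


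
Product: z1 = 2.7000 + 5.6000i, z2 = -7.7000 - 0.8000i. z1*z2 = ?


Real = 2.7*(-7.7) - 5.6*(-0.8) = -20.79 - (-4.48) = -16.31
Imag = 2.7*(-0.8) - (7.7)*5.6 = -2.16 - (43.12) = -45.28

-16.3100 - 45.2800i


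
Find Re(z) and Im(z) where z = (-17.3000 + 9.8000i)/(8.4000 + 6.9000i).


Multiply by conjugate: (-17.3000 + 9.8000i)(8.4000 - 6.9000i) / (8.4^2 + 6.9^2)
Numerator real = -17.3*8.4 + 9.8*6.9 = -77.7
Numerator imag = 9.8*8.4 - (-17.3)*6.9 = 201.69
Denominator = 118.17
Re(z) = -77.7/118.17 = -0.6575
Im(z) = 201.69/118.17 = 1.7068

Re(z) = -0.6575, Im(z) = 1.7068


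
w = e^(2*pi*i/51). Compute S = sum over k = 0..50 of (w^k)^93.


The roots are w_k = w^k with w = e^(2*pi*i/51), and (w^k)^93 = (w^93)^k.
So S = 1 + u + u^2 + ... + u^(50) with u = w^93.
93 = 1*51 + 42, so 93 is not a multiple of 51: u = (w^51)^1 * w^42 = w^42 ≠ 1 (w is a primitive 51th root), while u^51 = (w^51)^93 = 1.
Geometric series: S = (1 - u^51)/(1 - u) = (1 - 1)/(1 - u) = 0

S = 0


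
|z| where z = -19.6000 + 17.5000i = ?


|z| = sqrt((-19.6)^2 + 17.5^2) = sqrt(384.16 + 306.25) = sqrt(690.41) = 26.2757

|z| = 26.2757


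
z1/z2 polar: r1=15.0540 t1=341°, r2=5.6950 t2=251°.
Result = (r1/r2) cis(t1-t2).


r = 15.0540 / 5.6950 = 2.6434
theta = 341° - 251° = 90° = 90° (mod 360)

2.6434 cis(90°)


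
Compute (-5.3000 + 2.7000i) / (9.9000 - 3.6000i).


Conjugate of z2 = 9.9000 + 3.6000i
Numerator: (-5.3000 + 2.7000i)(9.9000 + 3.6000i) = -62.1900 + 7.6500i
Denominator: 9.9^2 + (-3.6)^2 = 110.97
Result = (-62.1900 + 7.6500i)/110.97

-0.5604 + 0.0689i


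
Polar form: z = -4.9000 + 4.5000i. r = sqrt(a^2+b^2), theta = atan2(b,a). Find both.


r = sqrt(24.01+20.25) = sqrt(44.26) = 6.6528
theta = atan2(4.5, -4.9) = 137.4366 degrees

r = 6.6528, theta = 137.4366 degrees


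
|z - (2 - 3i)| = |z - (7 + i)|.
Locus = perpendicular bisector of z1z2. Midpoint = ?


Equal distances means the locus is the perpendicular bisector of z1 and z2.
Midpoint = ((2+7)/2, (-3+1)/2) = (4.5000, -1.0000)

Perpendicular bisector through (4.5000, -1.0000)


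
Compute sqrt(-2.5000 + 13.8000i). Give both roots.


|z| = sqrt(6.25+190.44) = 14.0246
sqrt((|z|+a)/2) = sqrt((14.0246+(-2.5))/2) = sqrt(5.7623) = 2.4005
sqrt((|z|-a)/2) = sqrt((14.0246-(-2.5))/2) = sqrt(8.2623) = 2.8744

±(2.4005 + 2.8744i) i.e. 2.4005 + 2.8744i and -2.4005 - 2.8744i


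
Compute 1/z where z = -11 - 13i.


|z|^2 = 121+169 = 290
1/z = (-11 + 13i)/290

1/z = -0.0379 + 0.0448i


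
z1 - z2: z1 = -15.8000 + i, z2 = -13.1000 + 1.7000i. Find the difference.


Real: -15.8 + 13.1 = -2.7
Imag: 1 - 1.7 = -0.7

-2.7000 - 0.7000i


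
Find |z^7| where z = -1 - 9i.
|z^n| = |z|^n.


|z| = sqrt(1+81) = sqrt(82) = 9.0554
|z^7| = |z|^7 = (sqrt(82))^7 = 82^3 * sqrt(82) = 551368*sqrt(82)

|z^7| = 551368*sqrt(82) ≈ 4992849.5928


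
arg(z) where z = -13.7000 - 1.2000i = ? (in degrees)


Re = -13.7, Im = -1.2
arg = atan2(-1.2, -13.7) = -174.9942 degrees

arg(z) = -174.9942 degrees


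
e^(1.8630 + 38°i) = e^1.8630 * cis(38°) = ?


e^1.8630 = 6.4430
cos(38°) = 0.788011
sin(38°) = 0.61566
Real = 6.4430*0.788011 = 5.0772
Imag = 6.4430*0.61566 = 3.9667

5.0772 + 3.9667i


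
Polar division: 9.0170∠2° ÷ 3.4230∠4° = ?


r = 9.0170 / 3.4230 = 2.6342
theta = 2° - 4° = -2° = 358° (mod 360)

2.6342 cis(358°)


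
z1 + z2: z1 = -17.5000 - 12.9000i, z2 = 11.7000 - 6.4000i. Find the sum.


Real: -17.5 + 11.7 = -5.8
Imag: -12.9 - 6.4 = -19.3

-5.8000 - 19.3000i


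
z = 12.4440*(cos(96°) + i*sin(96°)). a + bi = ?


a = 12.4440*cos(96°) = 12.4440*(-0.10453) = -1.3008
b = 12.4440*sin(96°) = 12.4440*0.99452 = 12.3758

-1.3008 + 12.3758i


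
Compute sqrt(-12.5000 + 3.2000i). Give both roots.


|z| = sqrt(156.25+10.24) = 12.9031
sqrt((|z|+a)/2) = sqrt((12.9031+(-12.5))/2) = sqrt(0.2016) = 0.4489
sqrt((|z|-a)/2) = sqrt((12.9031-(-12.5))/2) = sqrt(12.7016) = 3.5639

±(0.4489 + 3.5639i) i.e. 0.4489 + 3.5639i and -0.4489 - 3.5639i


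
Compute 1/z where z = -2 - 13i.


|z|^2 = 4+169 = 173
1/z = (-2 + 13i)/173

1/z = -0.0116 + 0.0751i


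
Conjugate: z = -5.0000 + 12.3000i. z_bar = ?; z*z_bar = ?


z_bar = -5.0000 - 12.3000i
z*z_bar = (-5)^2 + 12.3^2 = 25 + 151.29 = 176.29

z_bar = -5.0000 - 12.3000i, z*z_bar = 176.29


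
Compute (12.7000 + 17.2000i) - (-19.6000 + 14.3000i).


Real: 12.7 + 19.6 = 32.3
Imag: 17.2 - 14.3 = 2.9

32.3000 + 2.9000i


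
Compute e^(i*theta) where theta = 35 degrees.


cos(35°) = 0.8192
sin(35°) = 0.5736

e^(i*35°) = 0.8192 + 0.5736i


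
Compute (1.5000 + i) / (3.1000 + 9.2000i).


Conjugate of z2 = 3.1000 - 9.2000i
Numerator: (1.5000 + i)(3.1000 - 9.2000i) = 13.8500 - 10.7000i
Denominator: 3.1^2 + 9.2^2 = 94.25
Result = (13.8500 - 10.7000i)/94.25

0.1469 - 0.1135i


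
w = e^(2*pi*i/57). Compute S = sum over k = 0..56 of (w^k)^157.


The roots are w_k = w^k with w = e^(2*pi*i/57), and (w^k)^157 = (w^157)^k.
So S = 1 + u + u^2 + ... + u^(56) with u = w^157.
157 = 2*57 + 43, so 157 is not a multiple of 57: u = (w^57)^2 * w^43 = w^43 ≠ 1 (w is a primitive 57th root), while u^57 = (w^57)^157 = 1.
Geometric series: S = (1 - u^57)/(1 - u) = (1 - 1)/(1 - u) = 0

S = 0


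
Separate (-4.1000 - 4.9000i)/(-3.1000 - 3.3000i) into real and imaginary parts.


Multiply by conjugate: (-4.1000 - 4.9000i)(-3.1000 + 3.3000i) / ((-3.1)^2 + (-3.3)^2)
Numerator real = -4.1*(-3.1) - (4.9)*(-3.3) = 28.88
Numerator imag = -4.9*(-3.1) - (-4.1)*(-3.3) = 1.66
Denominator = 20.5
Re(z) = 28.88/20.5 = 1.4088
Im(z) = 1.66/20.5 = 0.0810

Re(z) = 1.4088, Im(z) = 0.0810


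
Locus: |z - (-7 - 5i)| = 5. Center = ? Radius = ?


|z - z0| = r is a circle with center z0 and radius r.
Center = (-7, -5), radius = 5

Circle with center (-7, -5) and radius 5


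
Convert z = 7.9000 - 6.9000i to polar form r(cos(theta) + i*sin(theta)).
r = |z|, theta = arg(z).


r = sqrt(62.41+47.61) = sqrt(110.02) = 10.4890
theta = atan2(-6.9, 7.9) = -41.1345 degrees

r = 10.4890, theta = -41.1345 degrees


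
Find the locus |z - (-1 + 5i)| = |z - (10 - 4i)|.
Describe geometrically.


Equal distances means the locus is the perpendicular bisector of z1 and z2.
Midpoint = ((-1+10)/2, (5+(-4))/2) = (4.5000, 0.5000)

Perpendicular bisector through (4.5000, 0.5000)


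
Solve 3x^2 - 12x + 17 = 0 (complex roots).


disc = (-12)^2 - 4*3*17 = 144 - 204 = -60
sqrt(|disc|) = sqrt(60) = 7.7460
Real part = 12/(2*3) = 2.0000
Imag part = 7.7460/(2*3) = 1.2910

2.0000 ± 1.2910i


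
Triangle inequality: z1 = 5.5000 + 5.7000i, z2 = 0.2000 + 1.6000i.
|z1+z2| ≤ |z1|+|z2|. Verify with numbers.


|z1| = sqrt(5.5^2 + 5.7^2) = sqrt(62.74) = 7.9209
|z2| = sqrt(0.2^2 + 1.6^2) = sqrt(2.6) = 1.6125
z1+z2 = 5.7000 + 7.3000i
|z1+z2| = sqrt(85.78) = 9.2617
|z1|+|z2| = 7.9209 + 1.6125 = 9.5334

|z1+z2| = 9.2617 ≤ |z1|+|z2| = 9.5334 (verified)


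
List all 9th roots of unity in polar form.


The 9th roots of unity are cis(360k/9°) for k=0..8
Angle step = 360/9 = 40°
Primitive root: cis(40°)
Primitive root = 0.7660 + 0.6428i

9 roots at angles: 0°, 40°, 80°, 120°, 160°, 200°, 240°, 280°, 320°


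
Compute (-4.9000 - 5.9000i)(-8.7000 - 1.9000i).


Real = -4.9*(-8.7) - (-5.9)*(-1.9) = 42.63 - 11.21 = 31.42
Imag = -4.9*(-1.9) - (8.7)*(-5.9) = 9.31 + 51.33 = 60.64

31.4200 + 60.6400i


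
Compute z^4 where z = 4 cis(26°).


r^4 = 4^4 = 256
n*theta = 4*26° = 104° = 104° (mod 360)
a = 256*cos(104°) = -61.9320
b = 256*sin(104°) = 248.3957

256 cis(104°) = -61.9320 + 248.3957i


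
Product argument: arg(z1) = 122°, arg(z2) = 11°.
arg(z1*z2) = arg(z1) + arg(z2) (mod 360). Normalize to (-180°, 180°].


arg(z1*z2) = 122° + 11° = 133°
Normalized to (-180°, 180°]: 133°

133°


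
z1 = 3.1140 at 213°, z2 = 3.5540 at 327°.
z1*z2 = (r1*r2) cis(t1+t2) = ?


r = 3.1140 * 3.5540 = 11.0672
theta = 213° + 327° = 540° = 180° (mod 360)

11.0672 cis(180°)


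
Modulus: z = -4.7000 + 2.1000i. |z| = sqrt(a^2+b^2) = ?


|z| = sqrt((-4.7)^2 + 2.1^2) = sqrt(22.09 + 4.41) = sqrt(26.5) = 5.1478

|z| = 5.1478


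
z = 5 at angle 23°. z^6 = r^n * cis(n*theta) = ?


r^6 = 5^6 = 15625
n*theta = 6*23° = 138° = 138° (mod 360)
a = 15625*cos(138°) = -11611.6379
b = 15625*sin(138°) = 10455.1657

15625 cis(138°) = -11611.6379 + 10455.1657i
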